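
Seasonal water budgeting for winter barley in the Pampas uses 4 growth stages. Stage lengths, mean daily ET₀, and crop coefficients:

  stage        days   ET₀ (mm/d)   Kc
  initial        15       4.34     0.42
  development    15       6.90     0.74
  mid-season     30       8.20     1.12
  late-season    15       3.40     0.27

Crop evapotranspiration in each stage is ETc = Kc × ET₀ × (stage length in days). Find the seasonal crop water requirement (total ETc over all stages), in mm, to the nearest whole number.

393 mm

initial: 0.42 × 4.34 × 15 = 27.34 mm
development: 0.74 × 6.90 × 15 = 76.59 mm
mid-season: 1.12 × 8.20 × 30 = 275.52 mm
late-season: 0.27 × 3.40 × 15 = 13.77 mm
Seasonal total = 393.22 mm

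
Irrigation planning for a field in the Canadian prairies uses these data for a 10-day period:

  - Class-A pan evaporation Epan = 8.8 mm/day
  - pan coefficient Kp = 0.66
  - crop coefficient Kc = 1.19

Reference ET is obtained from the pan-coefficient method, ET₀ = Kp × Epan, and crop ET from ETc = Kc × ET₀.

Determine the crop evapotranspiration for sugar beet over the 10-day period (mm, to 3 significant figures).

69.1 mm

ET₀ = 0.66 × 8.8 = 5.8080 mm/d
ETc = Kc × ET₀ = 1.19 × 5.8080 = 6.9115 mm/d
Over 10 days: 6.9115 × 10 = 69.115 mm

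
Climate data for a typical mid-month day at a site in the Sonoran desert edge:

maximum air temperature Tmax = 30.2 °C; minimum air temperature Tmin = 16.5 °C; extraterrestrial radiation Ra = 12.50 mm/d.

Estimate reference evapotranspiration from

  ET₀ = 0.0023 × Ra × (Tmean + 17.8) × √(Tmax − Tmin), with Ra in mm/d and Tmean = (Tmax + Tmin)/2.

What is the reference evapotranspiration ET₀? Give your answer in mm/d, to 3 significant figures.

4.38 mm/d

Tmean = (30.2 + 16.5)/2 = 23.35 °C
ET₀ = 0.0023 × 12.50 × (23.35 + 17.8) × √13.7 = 0.0023 × 12.50 × 41.15 × 3.7014 = 4.3790 mm/d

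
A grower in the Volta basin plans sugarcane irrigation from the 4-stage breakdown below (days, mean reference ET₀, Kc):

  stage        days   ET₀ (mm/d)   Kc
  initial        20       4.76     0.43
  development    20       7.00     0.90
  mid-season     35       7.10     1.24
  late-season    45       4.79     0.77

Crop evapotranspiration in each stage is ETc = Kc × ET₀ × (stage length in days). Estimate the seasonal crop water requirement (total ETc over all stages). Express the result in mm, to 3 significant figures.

initial: 0.43 × 4.76 × 20 = 40.94 mm
development: 0.90 × 7.00 × 20 = 126.00 mm
mid-season: 1.24 × 7.10 × 35 = 308.14 mm
late-season: 0.77 × 4.79 × 45 = 165.97 mm
Seasonal total = 641.05 mm

641 mm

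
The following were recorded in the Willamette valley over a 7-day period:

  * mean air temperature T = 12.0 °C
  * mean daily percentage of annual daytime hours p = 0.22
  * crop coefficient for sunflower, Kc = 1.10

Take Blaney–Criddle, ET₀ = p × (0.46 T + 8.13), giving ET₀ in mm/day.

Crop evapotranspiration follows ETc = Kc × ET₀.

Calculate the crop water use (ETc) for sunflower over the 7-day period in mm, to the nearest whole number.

ET₀ = 0.22 × (0.46 × 12.0 + 8.13) = 0.22 × 13.650 = 3.0030 mm/d
ETc = Kc × ET₀ = 1.10 × 3.0030 = 3.3033 mm/d
Over 7 days: 3.3033 × 7 = 23.123 mm

23 mm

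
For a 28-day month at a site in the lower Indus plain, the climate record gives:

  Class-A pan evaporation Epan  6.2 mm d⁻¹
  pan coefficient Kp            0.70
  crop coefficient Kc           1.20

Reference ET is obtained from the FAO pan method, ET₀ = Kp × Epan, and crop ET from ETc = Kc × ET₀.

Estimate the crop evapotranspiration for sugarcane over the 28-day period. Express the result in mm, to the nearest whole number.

146 mm

ET₀ = 0.70 × 6.2 = 4.3400 mm/d
ETc = Kc × ET₀ = 1.20 × 4.3400 = 5.2080 mm/d
Over 28 days: 5.2080 × 28 = 145.824 mm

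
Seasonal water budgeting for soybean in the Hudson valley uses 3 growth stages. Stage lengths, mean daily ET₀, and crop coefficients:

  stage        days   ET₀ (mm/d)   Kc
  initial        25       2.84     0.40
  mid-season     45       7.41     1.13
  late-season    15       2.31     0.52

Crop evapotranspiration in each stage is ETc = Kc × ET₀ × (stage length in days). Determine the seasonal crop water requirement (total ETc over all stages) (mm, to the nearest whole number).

423 mm

initial: 0.40 × 2.84 × 25 = 28.40 mm
mid-season: 1.13 × 7.41 × 45 = 376.80 mm
late-season: 0.52 × 2.31 × 15 = 18.02 mm
Seasonal total = 423.22 mm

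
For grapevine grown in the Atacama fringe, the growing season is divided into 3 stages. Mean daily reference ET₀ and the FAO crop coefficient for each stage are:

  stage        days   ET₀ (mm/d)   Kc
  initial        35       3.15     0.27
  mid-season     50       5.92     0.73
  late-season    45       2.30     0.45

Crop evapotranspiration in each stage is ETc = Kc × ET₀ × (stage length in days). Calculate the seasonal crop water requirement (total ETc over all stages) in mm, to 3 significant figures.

initial: 0.27 × 3.15 × 35 = 29.77 mm
mid-season: 0.73 × 5.92 × 50 = 216.08 mm
late-season: 0.45 × 2.30 × 45 = 46.58 mm
Seasonal total = 292.43 mm

292 mm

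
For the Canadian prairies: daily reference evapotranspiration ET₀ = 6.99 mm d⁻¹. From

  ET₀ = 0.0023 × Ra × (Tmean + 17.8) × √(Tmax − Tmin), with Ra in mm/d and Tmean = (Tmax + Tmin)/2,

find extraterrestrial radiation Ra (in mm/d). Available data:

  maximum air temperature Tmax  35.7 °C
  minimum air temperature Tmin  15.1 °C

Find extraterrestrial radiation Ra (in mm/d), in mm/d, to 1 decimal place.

Tmean = 25.40 °C; √ΔT = 4.5387
Ra = ET₀ / [0.0023 × (Tmean+17.8) × √ΔT] = 6.99 / (0.0023 × 43.20 × 4.5387) = 15.500 mm/d

15.5 mm/d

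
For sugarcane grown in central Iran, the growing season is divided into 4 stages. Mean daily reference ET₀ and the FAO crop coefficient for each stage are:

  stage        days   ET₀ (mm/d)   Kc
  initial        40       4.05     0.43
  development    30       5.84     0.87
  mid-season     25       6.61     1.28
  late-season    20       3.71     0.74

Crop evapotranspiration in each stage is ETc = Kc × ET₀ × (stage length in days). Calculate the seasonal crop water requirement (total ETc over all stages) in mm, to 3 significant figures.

initial: 0.43 × 4.05 × 40 = 69.66 mm
development: 0.87 × 5.84 × 30 = 152.42 mm
mid-season: 1.28 × 6.61 × 25 = 211.52 mm
late-season: 0.74 × 3.71 × 20 = 54.91 mm
Seasonal total = 488.51 mm

489 mm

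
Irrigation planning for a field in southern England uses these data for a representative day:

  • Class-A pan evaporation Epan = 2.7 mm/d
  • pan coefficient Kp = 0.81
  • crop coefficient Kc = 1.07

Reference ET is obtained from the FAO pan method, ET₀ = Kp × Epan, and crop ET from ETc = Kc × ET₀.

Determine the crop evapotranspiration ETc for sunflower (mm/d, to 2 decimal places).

ET₀ = 0.81 × 2.7 = 2.1870 mm/d
ETc = Kc × ET₀ = 1.07 × 2.1870 = 2.3401 mm/d

2.34 mm/d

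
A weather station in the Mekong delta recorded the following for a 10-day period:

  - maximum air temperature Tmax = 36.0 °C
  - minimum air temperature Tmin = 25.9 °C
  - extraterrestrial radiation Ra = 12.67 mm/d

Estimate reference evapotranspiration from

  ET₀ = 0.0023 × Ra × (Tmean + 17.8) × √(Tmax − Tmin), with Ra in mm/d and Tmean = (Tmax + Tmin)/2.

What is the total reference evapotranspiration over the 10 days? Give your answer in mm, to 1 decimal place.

Tmean = (36.0 + 25.9)/2 = 30.95 °C
ET₀ = 0.0023 × 12.67 × (30.95 + 17.8) × √10.1 = 0.0023 × 12.67 × 48.75 × 3.1780 = 4.5147 mm/d
Over 10 days: 4.5147 × 10 = 45.147 mm

45.1 mm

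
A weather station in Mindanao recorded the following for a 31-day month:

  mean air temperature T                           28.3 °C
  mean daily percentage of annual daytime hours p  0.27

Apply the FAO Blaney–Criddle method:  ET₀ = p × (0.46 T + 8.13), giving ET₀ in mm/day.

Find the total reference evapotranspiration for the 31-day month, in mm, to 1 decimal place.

177.0 mm

ET₀ = 0.27 × (0.46 × 28.3 + 8.13) = 0.27 × 21.148 = 5.7100 mm/d
Monthly total = 5.7100 × 31 = 177.010 mm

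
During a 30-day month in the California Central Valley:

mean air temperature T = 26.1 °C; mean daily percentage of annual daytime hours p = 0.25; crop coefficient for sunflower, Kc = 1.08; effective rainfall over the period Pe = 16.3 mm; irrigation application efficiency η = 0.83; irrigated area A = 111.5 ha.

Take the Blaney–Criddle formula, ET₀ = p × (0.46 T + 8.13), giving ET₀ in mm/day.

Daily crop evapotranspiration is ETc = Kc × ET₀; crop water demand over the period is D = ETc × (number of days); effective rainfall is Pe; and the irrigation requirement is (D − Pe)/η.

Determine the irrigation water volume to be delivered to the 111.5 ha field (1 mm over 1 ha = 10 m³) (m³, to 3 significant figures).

197000 m³

ET₀ = 0.25 × (0.46 × 26.1 + 8.13) = 0.25 × 20.136 = 5.0340 mm/d
ETc = Kc × ET₀ = 1.08 × 5.0340 = 5.4367 mm/d
Crop demand D = ETc × 30 d = 5.4367 × 30 = 163.101 mm
D − Pe = 163.101 − 16.3 = 146.801 mm
Gross irrigation = 146.801 / 0.83 = 176.869 mm
Volume = 176.869 mm × 111.5 ha × 10 = 197208.9 m³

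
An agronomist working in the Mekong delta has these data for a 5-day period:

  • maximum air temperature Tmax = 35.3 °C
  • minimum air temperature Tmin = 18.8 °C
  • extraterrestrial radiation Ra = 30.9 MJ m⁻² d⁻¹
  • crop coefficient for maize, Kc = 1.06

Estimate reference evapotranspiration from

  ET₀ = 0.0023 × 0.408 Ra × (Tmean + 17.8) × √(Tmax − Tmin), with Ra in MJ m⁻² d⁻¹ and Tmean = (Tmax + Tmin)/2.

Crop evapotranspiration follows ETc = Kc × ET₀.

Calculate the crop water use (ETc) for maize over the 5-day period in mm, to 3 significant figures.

Tmean = (35.3 + 18.8)/2 = 27.05 °C
0.408 Ra = 0.408 × 30.9 = 12.6072 mm/d equivalent
ET₀ = 0.0023 × 12.6072 × (27.05 + 17.8) × √16.5 = 0.0023 × 12.6072 × 44.85 × 4.0620 = 5.2826 mm/d
ETc = Kc × ET₀ = 1.06 × 5.2826 = 5.5996 mm/d
Over 5 days: 5.5996 × 5 = 27.998 mm

28.0 mm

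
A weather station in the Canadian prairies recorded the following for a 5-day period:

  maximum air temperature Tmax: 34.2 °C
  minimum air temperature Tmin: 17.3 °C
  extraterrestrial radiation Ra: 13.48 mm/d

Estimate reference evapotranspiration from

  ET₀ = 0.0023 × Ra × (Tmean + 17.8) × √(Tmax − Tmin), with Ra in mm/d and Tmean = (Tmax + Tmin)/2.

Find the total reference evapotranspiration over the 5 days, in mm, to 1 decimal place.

27.8 mm

Tmean = (34.2 + 17.3)/2 = 25.75 °C
ET₀ = 0.0023 × 13.48 × (25.75 + 17.8) × √16.9 = 0.0023 × 13.48 × 43.55 × 4.1110 = 5.5508 mm/d
Over 5 days: 5.5508 × 5 = 27.754 mm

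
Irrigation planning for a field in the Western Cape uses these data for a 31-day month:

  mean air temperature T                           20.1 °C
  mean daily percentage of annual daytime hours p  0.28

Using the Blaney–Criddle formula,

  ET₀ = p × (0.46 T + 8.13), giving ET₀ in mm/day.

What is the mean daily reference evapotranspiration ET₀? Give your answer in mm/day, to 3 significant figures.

ET₀ = 0.28 × (0.46 × 20.1 + 8.13) = 0.28 × 17.376 = 4.8653 mm/d

4.87 mm/day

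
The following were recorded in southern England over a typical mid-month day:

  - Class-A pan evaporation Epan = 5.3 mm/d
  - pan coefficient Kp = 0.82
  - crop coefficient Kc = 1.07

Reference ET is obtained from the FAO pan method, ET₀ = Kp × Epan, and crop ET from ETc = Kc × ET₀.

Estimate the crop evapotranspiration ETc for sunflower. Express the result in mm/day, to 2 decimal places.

4.65 mm/day

ET₀ = 0.82 × 5.3 = 4.3460 mm/d
ETc = Kc × ET₀ = 1.07 × 4.3460 = 4.6502 mm/d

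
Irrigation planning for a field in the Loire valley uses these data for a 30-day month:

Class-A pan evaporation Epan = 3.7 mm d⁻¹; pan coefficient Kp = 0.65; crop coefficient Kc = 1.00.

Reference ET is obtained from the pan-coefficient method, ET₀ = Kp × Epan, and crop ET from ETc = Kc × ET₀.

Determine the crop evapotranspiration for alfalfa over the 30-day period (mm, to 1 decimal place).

72.2 mm

ET₀ = 0.65 × 3.7 = 2.4050 mm/d
ETc = Kc × ET₀ = 1.00 × 2.4050 = 2.4050 mm/d
Over 30 days: 2.4050 × 30 = 72.150 mm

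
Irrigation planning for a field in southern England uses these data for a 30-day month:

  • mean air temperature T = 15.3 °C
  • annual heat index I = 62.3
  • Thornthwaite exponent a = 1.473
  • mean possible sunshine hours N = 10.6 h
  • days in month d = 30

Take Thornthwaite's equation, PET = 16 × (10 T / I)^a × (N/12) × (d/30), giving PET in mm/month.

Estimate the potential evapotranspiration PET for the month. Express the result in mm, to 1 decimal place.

10T/I = 10 × 15.3 / 62.3 = 2.4559
(10T/I)^a = 2.4559^1.473 = 3.7565
Uncorrected PET = 16 × 3.7565 = 60.104 mm
Correction = (N/12)(d/30) = (10.6/12)(30/30) = 0.8833
PET = 60.104 × 0.8833 = 53.090 mm/month

53.1 mm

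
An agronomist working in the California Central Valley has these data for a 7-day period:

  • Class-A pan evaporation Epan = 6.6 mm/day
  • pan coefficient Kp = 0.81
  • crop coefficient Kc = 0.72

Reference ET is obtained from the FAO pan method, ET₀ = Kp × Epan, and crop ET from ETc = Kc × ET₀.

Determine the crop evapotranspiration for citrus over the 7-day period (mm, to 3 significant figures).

26.9 mm

ET₀ = 0.81 × 6.6 = 5.3460 mm/d
ETc = Kc × ET₀ = 0.72 × 5.3460 = 3.8491 mm/d
Over 7 days: 3.8491 × 7 = 26.944 mm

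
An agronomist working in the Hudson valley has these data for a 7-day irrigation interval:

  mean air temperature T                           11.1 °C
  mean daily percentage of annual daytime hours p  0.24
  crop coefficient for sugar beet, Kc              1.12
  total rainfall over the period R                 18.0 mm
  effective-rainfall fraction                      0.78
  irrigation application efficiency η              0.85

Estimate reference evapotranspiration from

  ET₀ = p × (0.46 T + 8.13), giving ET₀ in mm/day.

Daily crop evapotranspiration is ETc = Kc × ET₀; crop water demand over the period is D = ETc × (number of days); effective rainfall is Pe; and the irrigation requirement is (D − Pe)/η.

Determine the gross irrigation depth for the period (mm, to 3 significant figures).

12.8 mm

ET₀ = 0.24 × (0.46 × 11.1 + 8.13) = 0.24 × 13.236 = 3.1766 mm/d
ETc = Kc × ET₀ = 1.12 × 3.1766 = 3.5578 mm/d
Crop demand D = ETc × 7 d = 3.5578 × 7 = 24.905 mm
Pe = 0.78 × 18.0 = 14.040 mm
D − Pe = 24.905 − 14.040 = 10.865 mm
Gross irrigation = 10.865 / 0.85 = 12.782 mm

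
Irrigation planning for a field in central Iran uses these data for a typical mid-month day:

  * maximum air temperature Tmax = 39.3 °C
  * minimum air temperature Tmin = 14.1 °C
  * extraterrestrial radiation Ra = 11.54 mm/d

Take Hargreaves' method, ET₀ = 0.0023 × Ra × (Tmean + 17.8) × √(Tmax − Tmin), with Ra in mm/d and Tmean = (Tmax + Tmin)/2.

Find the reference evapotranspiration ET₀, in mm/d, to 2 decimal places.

5.93 mm/d

Tmean = (39.3 + 14.1)/2 = 26.70 °C
ET₀ = 0.0023 × 11.54 × (26.70 + 17.8) × √25.2 = 0.0023 × 11.54 × 44.50 × 5.0200 = 5.9292 mm/d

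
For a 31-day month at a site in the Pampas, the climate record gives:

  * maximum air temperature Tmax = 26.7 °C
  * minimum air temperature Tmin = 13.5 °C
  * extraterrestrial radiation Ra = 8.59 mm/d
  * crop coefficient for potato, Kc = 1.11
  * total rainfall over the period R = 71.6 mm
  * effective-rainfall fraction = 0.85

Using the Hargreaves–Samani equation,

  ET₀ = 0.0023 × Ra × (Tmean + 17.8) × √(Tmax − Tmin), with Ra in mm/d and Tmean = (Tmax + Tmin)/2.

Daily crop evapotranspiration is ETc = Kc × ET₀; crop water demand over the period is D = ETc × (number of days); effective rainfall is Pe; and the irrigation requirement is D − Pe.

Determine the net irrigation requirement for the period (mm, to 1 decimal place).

32.8 mm

Tmean = (26.7 + 13.5)/2 = 20.10 °C
ET₀ = 0.0023 × 8.59 × (20.10 + 17.8) × √13.2 = 0.0023 × 8.59 × 37.90 × 3.6332 = 2.7205 mm/d
ETc = Kc × ET₀ = 1.11 × 2.7205 = 3.0198 mm/d
Crop demand D = ETc × 31 d = 3.0198 × 31 = 93.614 mm
Pe = 0.85 × 71.6 = 60.860 mm
D − Pe = 93.614 − 60.860 = 32.754 mm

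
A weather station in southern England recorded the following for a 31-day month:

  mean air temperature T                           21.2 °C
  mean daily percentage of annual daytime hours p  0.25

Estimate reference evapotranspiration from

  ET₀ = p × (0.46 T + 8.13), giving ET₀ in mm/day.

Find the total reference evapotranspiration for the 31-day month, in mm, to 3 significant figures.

139 mm

ET₀ = 0.25 × (0.46 × 21.2 + 8.13) = 0.25 × 17.882 = 4.4705 mm/d
Monthly total = 4.4705 × 31 = 138.586 mm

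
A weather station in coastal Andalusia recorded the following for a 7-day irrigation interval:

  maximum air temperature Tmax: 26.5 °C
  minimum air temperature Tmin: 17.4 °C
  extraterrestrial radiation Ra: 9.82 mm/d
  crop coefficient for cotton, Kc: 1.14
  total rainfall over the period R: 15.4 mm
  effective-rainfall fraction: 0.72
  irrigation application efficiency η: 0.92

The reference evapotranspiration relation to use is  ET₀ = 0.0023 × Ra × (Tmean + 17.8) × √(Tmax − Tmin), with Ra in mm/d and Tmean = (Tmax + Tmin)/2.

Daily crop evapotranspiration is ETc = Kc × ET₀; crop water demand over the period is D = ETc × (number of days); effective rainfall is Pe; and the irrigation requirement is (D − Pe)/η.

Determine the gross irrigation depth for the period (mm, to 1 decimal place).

11.4 mm

Tmean = (26.5 + 17.4)/2 = 21.95 °C
ET₀ = 0.0023 × 9.82 × (21.95 + 17.8) × √9.1 = 0.0023 × 9.82 × 39.75 × 3.0166 = 2.7083 mm/d
ETc = Kc × ET₀ = 1.14 × 2.7083 = 3.0875 mm/d
Crop demand D = ETc × 7 d = 3.0875 × 7 = 21.613 mm
Pe = 0.72 × 15.4 = 11.088 mm
D − Pe = 21.613 − 11.088 = 10.525 mm
Gross irrigation = 10.525 / 0.92 = 11.440 mm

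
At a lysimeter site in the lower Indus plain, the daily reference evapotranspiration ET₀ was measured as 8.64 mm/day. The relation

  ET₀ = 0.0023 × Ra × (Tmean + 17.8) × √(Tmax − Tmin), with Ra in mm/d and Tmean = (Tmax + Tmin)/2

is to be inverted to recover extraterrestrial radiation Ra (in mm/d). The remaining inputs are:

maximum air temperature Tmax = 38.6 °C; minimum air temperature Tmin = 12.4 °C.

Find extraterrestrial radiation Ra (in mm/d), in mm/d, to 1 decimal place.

Tmean = 25.50 °C; √ΔT = 5.1186
Ra = ET₀ / [0.0023 × (Tmean+17.8) × √ΔT] = 8.64 / (0.0023 × 43.30 × 5.1186) = 16.949 mm/d

16.9 mm/d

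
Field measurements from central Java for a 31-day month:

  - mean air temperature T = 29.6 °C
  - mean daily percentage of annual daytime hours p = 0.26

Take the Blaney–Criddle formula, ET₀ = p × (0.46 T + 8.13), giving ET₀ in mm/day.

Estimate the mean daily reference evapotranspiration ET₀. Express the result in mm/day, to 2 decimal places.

ET₀ = 0.26 × (0.46 × 29.6 + 8.13) = 0.26 × 21.746 = 5.6540 mm/d

5.65 mm/day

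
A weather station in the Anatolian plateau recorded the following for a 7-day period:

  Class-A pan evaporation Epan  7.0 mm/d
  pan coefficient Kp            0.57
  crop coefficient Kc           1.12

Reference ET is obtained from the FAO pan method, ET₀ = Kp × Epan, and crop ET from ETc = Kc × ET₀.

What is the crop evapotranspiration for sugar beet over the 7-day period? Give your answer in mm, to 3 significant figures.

ET₀ = 0.57 × 7.0 = 3.9900 mm/d
ETc = Kc × ET₀ = 1.12 × 3.9900 = 4.4688 mm/d
Over 7 days: 4.4688 × 7 = 31.282 mm

31.3 mm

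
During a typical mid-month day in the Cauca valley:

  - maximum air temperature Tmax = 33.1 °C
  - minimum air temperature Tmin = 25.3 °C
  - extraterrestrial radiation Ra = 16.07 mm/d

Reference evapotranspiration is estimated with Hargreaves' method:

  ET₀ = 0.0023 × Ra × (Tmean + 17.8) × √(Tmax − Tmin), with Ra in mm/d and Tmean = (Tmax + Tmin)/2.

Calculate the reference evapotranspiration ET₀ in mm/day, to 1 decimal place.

4.9 mm/day

Tmean = (33.1 + 25.3)/2 = 29.20 °C
ET₀ = 0.0023 × 16.07 × (29.20 + 17.8) × √7.8 = 0.0023 × 16.07 × 47.00 × 2.7928 = 4.8516 mm/d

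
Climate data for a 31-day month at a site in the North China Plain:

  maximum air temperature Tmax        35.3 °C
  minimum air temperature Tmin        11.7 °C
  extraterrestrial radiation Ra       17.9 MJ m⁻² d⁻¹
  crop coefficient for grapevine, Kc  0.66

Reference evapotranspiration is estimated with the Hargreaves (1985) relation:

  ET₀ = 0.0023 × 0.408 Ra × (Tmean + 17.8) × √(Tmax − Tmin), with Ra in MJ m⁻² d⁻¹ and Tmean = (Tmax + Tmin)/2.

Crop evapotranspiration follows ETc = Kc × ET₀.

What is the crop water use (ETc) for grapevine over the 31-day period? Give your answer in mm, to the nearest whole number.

69 mm

Tmean = (35.3 + 11.7)/2 = 23.50 °C
0.408 Ra = 0.408 × 17.9 = 7.3032 mm/d equivalent
ET₀ = 0.0023 × 7.3032 × (23.50 + 17.8) × √23.6 = 0.0023 × 7.3032 × 41.30 × 4.8580 = 3.3701 mm/d
ETc = Kc × ET₀ = 0.66 × 3.3701 = 2.2243 mm/d
Over 31 days: 2.2243 × 31 = 68.953 mm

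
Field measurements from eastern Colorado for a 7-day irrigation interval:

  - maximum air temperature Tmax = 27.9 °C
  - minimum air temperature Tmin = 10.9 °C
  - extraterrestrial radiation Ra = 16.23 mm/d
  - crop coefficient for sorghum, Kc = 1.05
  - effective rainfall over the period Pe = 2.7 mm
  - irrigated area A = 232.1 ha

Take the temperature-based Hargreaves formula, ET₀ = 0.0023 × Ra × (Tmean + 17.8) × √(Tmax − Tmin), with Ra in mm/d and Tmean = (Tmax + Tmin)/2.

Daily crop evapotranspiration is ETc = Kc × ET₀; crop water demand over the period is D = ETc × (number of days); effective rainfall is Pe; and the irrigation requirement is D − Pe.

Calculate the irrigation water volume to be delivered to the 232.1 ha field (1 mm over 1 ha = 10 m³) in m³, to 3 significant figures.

Tmean = (27.9 + 10.9)/2 = 19.40 °C
ET₀ = 0.0023 × 16.23 × (19.40 + 17.8) × √17.0 = 0.0023 × 16.23 × 37.20 × 4.1231 = 5.7255 mm/d
ETc = Kc × ET₀ = 1.05 × 5.7255 = 6.0118 mm/d
Crop demand D = ETc × 7 d = 6.0118 × 7 = 42.083 mm
D − Pe = 42.083 − 2.7 = 39.383 mm
Volume = 39.383 mm × 232.1 ha × 10 = 91407.9 m³

91400 m³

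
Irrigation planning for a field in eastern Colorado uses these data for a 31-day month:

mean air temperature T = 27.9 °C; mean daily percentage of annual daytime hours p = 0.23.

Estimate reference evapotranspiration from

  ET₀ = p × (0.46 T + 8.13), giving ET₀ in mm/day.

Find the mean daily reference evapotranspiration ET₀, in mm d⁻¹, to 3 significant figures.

4.82 mm d⁻¹

ET₀ = 0.23 × (0.46 × 27.9 + 8.13) = 0.23 × 20.964 = 4.8217 mm/d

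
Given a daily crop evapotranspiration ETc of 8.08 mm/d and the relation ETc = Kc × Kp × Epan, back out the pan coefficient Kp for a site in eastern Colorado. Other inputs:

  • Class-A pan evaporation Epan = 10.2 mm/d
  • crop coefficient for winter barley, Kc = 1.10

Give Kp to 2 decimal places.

0.72

ETc = Kc × Kp × Epan  ⇒  Kp = ETc / (Kc × Epan)
Kp = 8.08 / (1.10 × 10.2) = 8.08 / 11.220 = 0.7201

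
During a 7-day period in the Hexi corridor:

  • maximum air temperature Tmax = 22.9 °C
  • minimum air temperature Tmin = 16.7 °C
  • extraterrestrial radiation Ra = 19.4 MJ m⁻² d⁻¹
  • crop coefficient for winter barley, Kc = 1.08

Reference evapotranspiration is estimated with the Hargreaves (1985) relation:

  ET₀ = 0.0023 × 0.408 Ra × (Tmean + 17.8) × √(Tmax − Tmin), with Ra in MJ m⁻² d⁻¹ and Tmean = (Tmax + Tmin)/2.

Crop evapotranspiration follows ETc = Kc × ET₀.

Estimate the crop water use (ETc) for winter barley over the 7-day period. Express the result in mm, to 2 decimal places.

Tmean = (22.9 + 16.7)/2 = 19.80 °C
0.408 Ra = 0.408 × 19.4 = 7.9152 mm/d equivalent
ET₀ = 0.0023 × 7.9152 × (19.80 + 17.8) × √6.2 = 0.0023 × 7.9152 × 37.60 × 2.4900 = 1.7044 mm/d
ETc = Kc × ET₀ = 1.08 × 1.7044 = 1.8408 mm/d
Over 7 days: 1.8408 × 7 = 12.886 mm

12.89 mm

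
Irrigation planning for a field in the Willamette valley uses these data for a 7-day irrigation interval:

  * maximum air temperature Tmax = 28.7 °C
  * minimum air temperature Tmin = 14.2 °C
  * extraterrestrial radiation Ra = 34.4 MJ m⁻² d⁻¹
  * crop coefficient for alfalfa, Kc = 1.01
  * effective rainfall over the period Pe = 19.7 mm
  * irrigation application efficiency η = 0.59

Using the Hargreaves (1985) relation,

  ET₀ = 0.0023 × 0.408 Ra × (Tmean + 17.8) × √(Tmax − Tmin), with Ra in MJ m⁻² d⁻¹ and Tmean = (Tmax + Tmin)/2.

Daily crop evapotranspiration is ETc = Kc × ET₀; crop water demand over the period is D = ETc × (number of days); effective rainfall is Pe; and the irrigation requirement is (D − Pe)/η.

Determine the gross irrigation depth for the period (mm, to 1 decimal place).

Tmean = (28.7 + 14.2)/2 = 21.45 °C
0.408 Ra = 0.408 × 34.4 = 14.0352 mm/d equivalent
ET₀ = 0.0023 × 14.0352 × (21.45 + 17.8) × √14.5 = 0.0023 × 14.0352 × 39.25 × 3.8079 = 4.8247 mm/d
ETc = Kc × ET₀ = 1.01 × 4.8247 = 4.8729 mm/d
Crop demand D = ETc × 7 d = 4.8729 × 7 = 34.110 mm
D − Pe = 34.110 − 19.7 = 14.410 mm
Gross irrigation = 14.410 / 0.59 = 24.424 mm

24.4 mm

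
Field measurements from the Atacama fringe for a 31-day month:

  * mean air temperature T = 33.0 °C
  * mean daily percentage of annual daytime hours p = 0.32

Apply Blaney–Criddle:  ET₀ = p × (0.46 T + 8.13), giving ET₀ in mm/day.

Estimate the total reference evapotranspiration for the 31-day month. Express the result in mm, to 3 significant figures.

231 mm

ET₀ = 0.32 × (0.46 × 33.0 + 8.13) = 0.32 × 23.310 = 7.4592 mm/d
Monthly total = 7.4592 × 31 = 231.235 mm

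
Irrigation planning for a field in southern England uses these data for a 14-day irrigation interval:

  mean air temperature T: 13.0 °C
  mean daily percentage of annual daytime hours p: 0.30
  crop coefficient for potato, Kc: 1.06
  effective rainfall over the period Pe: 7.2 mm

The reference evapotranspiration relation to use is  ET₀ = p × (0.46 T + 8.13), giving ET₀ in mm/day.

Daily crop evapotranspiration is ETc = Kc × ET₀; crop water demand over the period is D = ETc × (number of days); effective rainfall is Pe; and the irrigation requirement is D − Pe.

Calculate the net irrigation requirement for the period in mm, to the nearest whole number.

56 mm

ET₀ = 0.30 × (0.46 × 13.0 + 8.13) = 0.30 × 14.110 = 4.2330 mm/d
ETc = Kc × ET₀ = 1.06 × 4.2330 = 4.4870 mm/d
Crop demand D = ETc × 14 d = 4.4870 × 14 = 62.818 mm
D − Pe = 62.818 − 7.2 = 55.618 mm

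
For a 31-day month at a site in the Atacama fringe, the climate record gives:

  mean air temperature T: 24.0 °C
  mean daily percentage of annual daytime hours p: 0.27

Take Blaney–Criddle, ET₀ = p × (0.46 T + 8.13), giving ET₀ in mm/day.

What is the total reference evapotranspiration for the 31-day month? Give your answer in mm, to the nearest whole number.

160 mm

ET₀ = 0.27 × (0.46 × 24.0 + 8.13) = 0.27 × 19.170 = 5.1759 mm/d
Monthly total = 5.1759 × 31 = 160.453 mm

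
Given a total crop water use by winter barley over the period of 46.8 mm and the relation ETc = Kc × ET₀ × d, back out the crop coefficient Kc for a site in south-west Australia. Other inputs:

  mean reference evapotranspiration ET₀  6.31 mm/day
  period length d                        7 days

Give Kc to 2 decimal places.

ETc = Kc × ET₀ × d  ⇒  Kc = ETc / (ET₀ × d)
Kc = 46.8 / (6.31 × 7) = 46.8 / 44.17 = 1.0595

1.06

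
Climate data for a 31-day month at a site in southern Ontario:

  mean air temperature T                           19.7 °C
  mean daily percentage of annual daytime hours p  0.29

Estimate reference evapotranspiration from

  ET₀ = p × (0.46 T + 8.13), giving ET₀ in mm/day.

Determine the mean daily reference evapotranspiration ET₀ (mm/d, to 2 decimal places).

4.99 mm/d

ET₀ = 0.29 × (0.46 × 19.7 + 8.13) = 0.29 × 17.192 = 4.9857 mm/d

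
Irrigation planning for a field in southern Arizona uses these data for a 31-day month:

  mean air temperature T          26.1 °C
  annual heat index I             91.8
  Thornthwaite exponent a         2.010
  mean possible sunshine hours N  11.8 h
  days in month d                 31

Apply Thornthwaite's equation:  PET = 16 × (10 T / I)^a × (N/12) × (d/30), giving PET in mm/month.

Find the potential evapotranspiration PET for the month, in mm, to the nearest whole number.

10T/I = 10 × 26.1 / 91.8 = 2.8431
(10T/I)^a = 2.8431^2.010 = 8.1681
Uncorrected PET = 16 × 8.1681 = 130.690 mm
Correction = (N/12)(d/30) = (11.8/12)(31/30) = 1.0161
PET = 130.690 × 1.0161 = 132.794 mm/month

133 mm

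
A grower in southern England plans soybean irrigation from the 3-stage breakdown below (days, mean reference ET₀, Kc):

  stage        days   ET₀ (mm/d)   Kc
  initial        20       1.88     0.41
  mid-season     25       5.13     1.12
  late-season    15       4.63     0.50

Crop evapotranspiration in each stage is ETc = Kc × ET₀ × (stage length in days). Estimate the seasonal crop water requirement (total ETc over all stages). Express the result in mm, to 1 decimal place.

193.8 mm

initial: 0.41 × 1.88 × 20 = 15.42 mm
mid-season: 1.12 × 5.13 × 25 = 143.64 mm
late-season: 0.50 × 4.63 × 15 = 34.73 mm
Seasonal total = 193.79 mm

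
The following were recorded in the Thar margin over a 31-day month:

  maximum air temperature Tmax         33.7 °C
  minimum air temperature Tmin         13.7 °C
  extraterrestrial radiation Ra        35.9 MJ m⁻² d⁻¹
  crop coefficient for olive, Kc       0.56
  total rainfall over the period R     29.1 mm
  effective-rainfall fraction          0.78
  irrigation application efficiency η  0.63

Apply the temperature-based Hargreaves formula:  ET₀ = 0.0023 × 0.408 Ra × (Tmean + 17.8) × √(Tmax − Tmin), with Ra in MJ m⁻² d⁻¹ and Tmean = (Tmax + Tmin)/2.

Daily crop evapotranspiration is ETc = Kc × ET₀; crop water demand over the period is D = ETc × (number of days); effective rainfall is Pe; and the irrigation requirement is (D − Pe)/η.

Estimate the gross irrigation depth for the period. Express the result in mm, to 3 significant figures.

Tmean = (33.7 + 13.7)/2 = 23.70 °C
0.408 Ra = 0.408 × 35.9 = 14.6472 mm/d equivalent
ET₀ = 0.0023 × 14.6472 × (23.70 + 17.8) × √20.0 = 0.0023 × 14.6472 × 41.50 × 4.4721 = 6.2523 mm/d
ETc = Kc × ET₀ = 0.56 × 6.2523 = 3.5013 mm/d
Crop demand D = ETc × 31 d = 3.5013 × 31 = 108.540 mm
Pe = 0.78 × 29.1 = 22.698 mm
D − Pe = 108.540 − 22.698 = 85.842 mm
Gross irrigation = 85.842 / 0.63 = 136.257 mm

136 mm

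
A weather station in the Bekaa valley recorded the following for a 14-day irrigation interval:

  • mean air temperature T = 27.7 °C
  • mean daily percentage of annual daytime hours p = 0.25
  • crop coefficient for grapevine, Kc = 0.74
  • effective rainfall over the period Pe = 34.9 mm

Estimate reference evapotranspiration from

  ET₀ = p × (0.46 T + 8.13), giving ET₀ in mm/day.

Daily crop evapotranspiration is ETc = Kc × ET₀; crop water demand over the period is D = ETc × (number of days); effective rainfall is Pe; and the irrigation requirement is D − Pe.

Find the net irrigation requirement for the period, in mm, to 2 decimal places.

ET₀ = 0.25 × (0.46 × 27.7 + 8.13) = 0.25 × 20.872 = 5.2180 mm/d
ETc = Kc × ET₀ = 0.74 × 5.2180 = 3.8613 mm/d
Crop demand D = ETc × 14 d = 3.8613 × 14 = 54.058 mm
D − Pe = 54.058 − 34.9 = 19.158 mm

19.16 mm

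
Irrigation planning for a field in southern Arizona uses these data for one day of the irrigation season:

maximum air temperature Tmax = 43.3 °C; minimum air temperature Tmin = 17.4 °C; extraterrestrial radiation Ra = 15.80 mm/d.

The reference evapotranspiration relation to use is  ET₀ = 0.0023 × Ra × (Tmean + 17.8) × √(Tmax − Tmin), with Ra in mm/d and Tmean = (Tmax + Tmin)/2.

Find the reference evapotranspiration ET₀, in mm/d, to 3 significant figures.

Tmean = (43.3 + 17.4)/2 = 30.35 °C
ET₀ = 0.0023 × 15.80 × (30.35 + 17.8) × √25.9 = 0.0023 × 15.80 × 48.15 × 5.0892 = 8.9049 mm/d

8.90 mm/d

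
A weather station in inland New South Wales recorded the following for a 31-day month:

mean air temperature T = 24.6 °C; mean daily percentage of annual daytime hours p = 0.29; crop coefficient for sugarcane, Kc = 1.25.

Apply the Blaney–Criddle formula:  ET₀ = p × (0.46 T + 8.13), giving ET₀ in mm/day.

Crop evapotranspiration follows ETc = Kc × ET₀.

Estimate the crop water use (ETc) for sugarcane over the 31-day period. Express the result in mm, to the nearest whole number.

219 mm

ET₀ = 0.29 × (0.46 × 24.6 + 8.13) = 0.29 × 19.446 = 5.6393 mm/d
ETc = Kc × ET₀ = 1.25 × 5.6393 = 7.0491 mm/d
Over 31 days: 7.0491 × 31 = 218.522 mm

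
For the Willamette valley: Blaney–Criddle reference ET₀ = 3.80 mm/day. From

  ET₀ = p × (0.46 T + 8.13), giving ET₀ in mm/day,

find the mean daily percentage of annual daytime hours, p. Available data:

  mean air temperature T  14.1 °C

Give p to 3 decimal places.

0.260

p = ET₀ / (0.46 T + 8.13) = 3.80 / (0.46 × 14.1 + 8.13) = 3.80 / 14.616 = 0.2600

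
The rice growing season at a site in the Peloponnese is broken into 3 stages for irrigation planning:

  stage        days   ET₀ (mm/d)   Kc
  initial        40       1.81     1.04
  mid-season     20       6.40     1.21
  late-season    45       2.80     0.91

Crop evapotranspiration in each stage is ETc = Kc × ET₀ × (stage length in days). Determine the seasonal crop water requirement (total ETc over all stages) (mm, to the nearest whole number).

345 mm

initial: 1.04 × 1.81 × 40 = 75.30 mm
mid-season: 1.21 × 6.40 × 20 = 154.88 mm
late-season: 0.91 × 2.80 × 45 = 114.66 mm
Seasonal total = 344.84 mm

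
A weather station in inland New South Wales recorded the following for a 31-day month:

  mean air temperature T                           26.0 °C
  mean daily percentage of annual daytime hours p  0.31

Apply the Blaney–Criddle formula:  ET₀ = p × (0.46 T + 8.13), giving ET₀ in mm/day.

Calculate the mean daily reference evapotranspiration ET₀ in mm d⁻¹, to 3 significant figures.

ET₀ = 0.31 × (0.46 × 26.0 + 8.13) = 0.31 × 20.090 = 6.2279 mm/d

6.23 mm d⁻¹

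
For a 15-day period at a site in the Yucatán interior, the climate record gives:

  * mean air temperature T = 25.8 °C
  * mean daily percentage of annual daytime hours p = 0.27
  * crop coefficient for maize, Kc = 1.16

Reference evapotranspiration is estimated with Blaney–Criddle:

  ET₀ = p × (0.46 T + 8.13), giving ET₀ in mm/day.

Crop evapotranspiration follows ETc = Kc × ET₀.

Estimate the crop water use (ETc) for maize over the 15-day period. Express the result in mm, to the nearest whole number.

ET₀ = 0.27 × (0.46 × 25.8 + 8.13) = 0.27 × 19.998 = 5.3995 mm/d
ETc = Kc × ET₀ = 1.16 × 5.3995 = 6.2634 mm/d
Over 15 days: 6.2634 × 15 = 93.951 mm

94 mm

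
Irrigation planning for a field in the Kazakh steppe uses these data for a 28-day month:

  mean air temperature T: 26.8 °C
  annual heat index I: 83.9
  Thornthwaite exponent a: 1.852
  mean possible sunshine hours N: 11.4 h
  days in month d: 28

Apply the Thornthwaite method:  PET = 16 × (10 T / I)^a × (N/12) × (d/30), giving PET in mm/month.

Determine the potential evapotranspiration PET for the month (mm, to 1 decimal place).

121.9 mm

10T/I = 10 × 26.8 / 83.9 = 3.1943
(10T/I)^a = 3.1943^1.852 = 8.5922
Uncorrected PET = 16 × 8.5922 = 137.475 mm
Correction = (N/12)(d/30) = (11.4/12)(28/30) = 0.8867
PET = 137.475 × 0.8867 = 121.899 mm/month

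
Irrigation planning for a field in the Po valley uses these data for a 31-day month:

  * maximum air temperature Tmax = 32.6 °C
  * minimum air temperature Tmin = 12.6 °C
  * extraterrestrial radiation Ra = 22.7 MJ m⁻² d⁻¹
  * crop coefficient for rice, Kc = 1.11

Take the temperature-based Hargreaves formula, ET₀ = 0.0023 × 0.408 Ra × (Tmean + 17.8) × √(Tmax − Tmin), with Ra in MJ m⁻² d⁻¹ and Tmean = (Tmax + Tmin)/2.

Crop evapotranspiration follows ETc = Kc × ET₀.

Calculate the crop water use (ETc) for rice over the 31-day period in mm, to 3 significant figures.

Tmean = (32.6 + 12.6)/2 = 22.60 °C
0.408 Ra = 0.408 × 22.7 = 9.2616 mm/d equivalent
ET₀ = 0.0023 × 9.2616 × (22.60 + 17.8) × √20.0 = 0.0023 × 9.2616 × 40.40 × 4.4721 = 3.8486 mm/d
ETc = Kc × ET₀ = 1.11 × 3.8486 = 4.2719 mm/d
Over 31 days: 4.2719 × 31 = 132.429 mm

132 mm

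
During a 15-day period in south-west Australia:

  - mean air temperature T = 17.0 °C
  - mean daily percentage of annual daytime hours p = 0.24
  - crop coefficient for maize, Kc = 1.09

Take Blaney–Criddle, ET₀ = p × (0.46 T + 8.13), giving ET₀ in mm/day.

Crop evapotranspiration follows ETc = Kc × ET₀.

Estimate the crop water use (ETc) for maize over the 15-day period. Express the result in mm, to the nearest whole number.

ET₀ = 0.24 × (0.46 × 17.0 + 8.13) = 0.24 × 15.950 = 3.8280 mm/d
ETc = Kc × ET₀ = 1.09 × 3.8280 = 4.1725 mm/d
Over 15 days: 4.1725 × 15 = 62.588 mm

63 mm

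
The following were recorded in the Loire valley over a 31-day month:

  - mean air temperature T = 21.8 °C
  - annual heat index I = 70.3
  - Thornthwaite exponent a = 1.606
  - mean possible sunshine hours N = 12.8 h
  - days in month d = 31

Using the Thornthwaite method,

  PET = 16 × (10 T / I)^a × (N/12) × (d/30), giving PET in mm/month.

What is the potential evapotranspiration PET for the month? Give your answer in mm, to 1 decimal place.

108.6 mm

10T/I = 10 × 21.8 / 70.3 = 3.1010
(10T/I)^a = 3.1010^1.606 = 6.1568
Uncorrected PET = 16 × 6.1568 = 98.509 mm
Correction = (N/12)(d/30) = (12.8/12)(31/30) = 1.1022
PET = 98.509 × 1.1022 = 108.577 mm/month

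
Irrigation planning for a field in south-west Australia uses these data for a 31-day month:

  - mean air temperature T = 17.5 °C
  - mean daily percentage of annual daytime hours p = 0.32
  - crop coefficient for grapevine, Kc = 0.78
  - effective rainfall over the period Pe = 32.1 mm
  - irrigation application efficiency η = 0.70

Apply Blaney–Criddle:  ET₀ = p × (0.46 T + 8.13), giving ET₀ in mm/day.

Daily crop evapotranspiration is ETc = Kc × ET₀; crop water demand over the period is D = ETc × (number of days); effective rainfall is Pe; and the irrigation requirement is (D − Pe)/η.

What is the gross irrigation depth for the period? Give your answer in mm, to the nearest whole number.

133 mm

ET₀ = 0.32 × (0.46 × 17.5 + 8.13) = 0.32 × 16.180 = 5.1776 mm/d
ETc = Kc × ET₀ = 0.78 × 5.1776 = 4.0385 mm/d
Crop demand D = ETc × 31 d = 4.0385 × 31 = 125.194 mm
D − Pe = 125.194 − 32.1 = 93.094 mm
Gross irrigation = 93.094 / 0.70 = 132.991 mm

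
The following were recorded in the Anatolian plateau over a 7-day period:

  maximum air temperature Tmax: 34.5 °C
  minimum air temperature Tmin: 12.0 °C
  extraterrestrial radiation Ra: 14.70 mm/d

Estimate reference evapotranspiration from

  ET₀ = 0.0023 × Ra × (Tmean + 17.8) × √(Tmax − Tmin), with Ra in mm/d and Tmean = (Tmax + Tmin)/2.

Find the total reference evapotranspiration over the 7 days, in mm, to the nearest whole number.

46 mm

Tmean = (34.5 + 12.0)/2 = 23.25 °C
ET₀ = 0.0023 × 14.70 × (23.25 + 17.8) × √22.5 = 0.0023 × 14.70 × 41.05 × 4.7434 = 6.5834 mm/d
Over 7 days: 6.5834 × 7 = 46.084 mm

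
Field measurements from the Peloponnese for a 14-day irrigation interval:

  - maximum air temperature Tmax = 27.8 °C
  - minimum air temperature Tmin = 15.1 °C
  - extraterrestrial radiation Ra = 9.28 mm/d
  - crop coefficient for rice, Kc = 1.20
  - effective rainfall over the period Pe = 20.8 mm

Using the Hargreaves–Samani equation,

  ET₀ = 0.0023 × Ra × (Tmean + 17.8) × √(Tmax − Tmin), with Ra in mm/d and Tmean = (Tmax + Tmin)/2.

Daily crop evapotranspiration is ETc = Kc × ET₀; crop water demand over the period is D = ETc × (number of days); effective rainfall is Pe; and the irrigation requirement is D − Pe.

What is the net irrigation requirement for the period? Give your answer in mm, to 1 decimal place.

29.4 mm

Tmean = (27.8 + 15.1)/2 = 21.45 °C
ET₀ = 0.0023 × 9.28 × (21.45 + 17.8) × √12.7 = 0.0023 × 9.28 × 39.25 × 3.5637 = 2.9855 mm/d
ETc = Kc × ET₀ = 1.20 × 2.9855 = 3.5826 mm/d
Crop demand D = ETc × 14 d = 3.5826 × 14 = 50.156 mm
D − Pe = 50.156 − 20.8 = 29.356 mm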